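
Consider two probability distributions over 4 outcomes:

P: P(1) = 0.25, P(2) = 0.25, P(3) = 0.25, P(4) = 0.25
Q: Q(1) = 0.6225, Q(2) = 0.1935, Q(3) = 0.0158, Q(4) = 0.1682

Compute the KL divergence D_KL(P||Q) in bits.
0.9023 bits

D_KL(P||Q) = Σ P(x) log₂(P(x)/Q(x))

Computing term by term:
  P(1)·log₂(P(1)/Q(1)) = 0.25·log₂(0.25/0.6225) = -0.32904
  P(2)·log₂(P(2)/Q(2)) = 0.25·log₂(0.25/0.1935) = 0.09240
  P(3)·log₂(P(3)/Q(3)) = 0.25·log₂(0.25/0.0158) = 0.99598
  P(4)·log₂(P(4)/Q(4)) = 0.25·log₂(0.25/0.1682) = 0.14294

D_KL(P||Q) = -0.32904 + 0.09240 + 0.99598 + 0.14294 = 0.90228 ≈ 0.9023 bits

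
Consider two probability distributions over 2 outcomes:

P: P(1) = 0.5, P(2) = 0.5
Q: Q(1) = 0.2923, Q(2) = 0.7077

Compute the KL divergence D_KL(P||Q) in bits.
0.1366 bits

D_KL(P||Q) = Σ P(x) log₂(P(x)/Q(x))

Computing term by term:
  P(1)·log₂(P(1)/Q(1)) = 0.5·log₂(0.5/0.2923) = 0.38724
  P(2)·log₂(P(2)/Q(2)) = 0.5·log₂(0.5/0.7077) = -0.25060

D_KL(P||Q) = 0.38724 - 0.25060 = 0.13664 ≈ 0.1366 bits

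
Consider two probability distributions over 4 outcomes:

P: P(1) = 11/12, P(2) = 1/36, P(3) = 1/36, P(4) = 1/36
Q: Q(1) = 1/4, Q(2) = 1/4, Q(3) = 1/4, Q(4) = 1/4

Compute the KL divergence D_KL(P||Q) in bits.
1.4541 bits

D_KL(P||Q) = Σ P(x) log₂(P(x)/Q(x))

Computing term by term:
  P(1)·log₂(P(1)/Q(1)) = (11/12)·log₂((11/12)/(1/4)) = 1.71826
  P(2)·log₂(P(2)/Q(2)) = (1/36)·log₂((1/36)/(1/4)) = -0.08805
  P(3)·log₂(P(3)/Q(3)) = (1/36)·log₂((1/36)/(1/4)) = -0.08805
  P(4)·log₂(P(4)/Q(4)) = (1/36)·log₂((1/36)/(1/4)) = -0.08805

D_KL(P||Q) = 1.71826 - 0.08805 - 0.08805 - 0.08805 = 1.45411 ≈ 1.4541 bits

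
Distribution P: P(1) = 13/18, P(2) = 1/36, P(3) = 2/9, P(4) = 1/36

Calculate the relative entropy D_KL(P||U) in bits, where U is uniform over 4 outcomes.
0.8915 bits

U(i) = 1/4 for all i

D_KL(P||U) = Σ P(x) log₂(P(x) / (1/4))
           = Σ P(x) log₂(P(x)) + log₂(4)
           = log₂(4) - H(P)

H(P) = -Σ P(x) log₂(P(x)):
  -P(1)·log₂(P(1)) = -(13/18)·log₂(13/18) = 0.33907
  -P(2)·log₂(P(2)) = -(1/36)·log₂(1/36) = 0.14361
  -P(3)·log₂(P(3)) = -(2/9)·log₂(2/9) = 0.48221
  -P(4)·log₂(P(4)) = -(1/36)·log₂(1/36) = 0.14361
H(P) = 0.33907 + 0.14361 + 0.48221 + 0.14361 = 1.10850 bits

log₂(4) = 2.00000 bits

D_KL(P||U) = 2.00000 - 1.10850 = 0.89150 ≈ 0.8915 bits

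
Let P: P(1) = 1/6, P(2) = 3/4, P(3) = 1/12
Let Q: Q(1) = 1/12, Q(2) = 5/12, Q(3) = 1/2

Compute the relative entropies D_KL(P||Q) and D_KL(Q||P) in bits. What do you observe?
D_KL(P||Q) = 0.5873 bits, D_KL(Q||P) = 0.8558 bits. The two directions give different values (D_KL(Q||P) exceeds D_KL(P||Q) by 0.2685 bits): KL divergence is asymmetric.

D_KL(P||Q) = Σ P(x) log₂(P(x)/Q(x))

Computing term by term:
  P(1)·log₂(P(1)/Q(1)) = (1/6)·log₂((1/6)/(1/12)) = 0.16667
  P(2)·log₂(P(2)/Q(2)) = (3/4)·log₂((3/4)/(5/12)) = 0.63600
  P(3)·log₂(P(3)/Q(3)) = (1/12)·log₂((1/12)/(1/2)) = -0.21541

D_KL(P||Q) = 0.16667 + 0.63600 - 0.21541 = 0.58726 ≈ 0.5873 bits

D_KL(Q||P) = Σ Q(x) log₂(Q(x)/P(x))

Computing term by term:
  Q(1)·log₂(Q(1)/P(1)) = (1/12)·log₂((1/12)/(1/6)) = -0.08333
  Q(2)·log₂(Q(2)/P(2)) = (5/12)·log₂((5/12)/(3/4)) = -0.35333
  Q(3)·log₂(Q(3)/P(3)) = (1/2)·log₂((1/2)/(1/12)) = 1.29248

D_KL(Q||P) = -0.08333 - 0.35333 + 1.29248 = 0.85582 ≈ 0.8558 bits

These are NOT equal (difference: 0.2685 bits). KL divergence is asymmetric: D_KL(P||Q) ≠ D_KL(Q||P) in general.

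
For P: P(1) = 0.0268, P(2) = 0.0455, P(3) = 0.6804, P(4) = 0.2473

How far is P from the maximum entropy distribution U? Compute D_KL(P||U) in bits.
0.7808 bits

U(i) = 1/4 for all i

D_KL(P||U) = Σ P(x) log₂(P(x) / (1/4))
           = Σ P(x) log₂(P(x)) + log₂(4)
           = log₂(4) - H(P)

H(P) = -Σ P(x) log₂(P(x)):
  -P(1)·log₂(P(1)) = -(0.0268)·log₂(0.0268) = 0.13994
  -P(2)·log₂(P(2)) = -(0.0455)·log₂(0.0455) = 0.20284
  -P(3)·log₂(P(3)) = -(0.6804)·log₂(0.6804) = 0.37799
  -P(4)·log₂(P(4)) = -(0.2473)·log₂(0.2473) = 0.49847
H(P) = 0.13994 + 0.20284 + 0.37799 + 0.49847 = 1.21924 bits

log₂(4) = 2.00000 bits

D_KL(P||U) = 2.00000 - 1.21924 = 0.78076 ≈ 0.7808 bits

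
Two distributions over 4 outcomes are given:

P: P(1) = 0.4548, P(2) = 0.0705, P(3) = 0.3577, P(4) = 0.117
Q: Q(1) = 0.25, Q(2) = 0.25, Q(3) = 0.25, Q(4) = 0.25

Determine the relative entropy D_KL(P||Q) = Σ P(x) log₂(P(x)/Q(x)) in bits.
0.3206 bits

D_KL(P||Q) = Σ P(x) log₂(P(x)/Q(x))

Computing term by term:
  P(1)·log₂(P(1)/Q(1)) = 0.4548·log₂(0.4548/0.25) = 0.39263
  P(2)·log₂(P(2)/Q(2)) = 0.0705·log₂(0.0705/0.25) = -0.12875
  P(3)·log₂(P(3)/Q(3)) = 0.3577·log₂(0.3577/0.25) = 0.18487
  P(4)·log₂(P(4)/Q(4)) = 0.117·log₂(0.117/0.25) = -0.12816

D_KL(P||Q) = 0.39263 - 0.12875 + 0.18487 - 0.12816 = 0.32059 ≈ 0.3206 bits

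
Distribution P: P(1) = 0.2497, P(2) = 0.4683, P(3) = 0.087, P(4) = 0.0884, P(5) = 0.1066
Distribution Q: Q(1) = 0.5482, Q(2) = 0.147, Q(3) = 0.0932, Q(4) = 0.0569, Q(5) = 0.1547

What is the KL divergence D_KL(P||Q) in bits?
0.4898 bits

D_KL(P||Q) = Σ P(x) log₂(P(x)/Q(x))

Computing term by term:
  P(1)·log₂(P(1)/Q(1)) = 0.2497·log₂(0.2497/0.5482) = -0.28329
  P(2)·log₂(P(2)/Q(2)) = 0.4683·log₂(0.4683/0.147) = 0.78282
  P(3)·log₂(P(3)/Q(3)) = 0.087·log₂(0.087/0.0932) = -0.00864
  P(4)·log₂(P(4)/Q(4)) = 0.0884·log₂(0.0884/0.0569) = 0.05619
  P(5)·log₂(P(5)/Q(5)) = 0.1066·log₂(0.1066/0.1547) = -0.05727

D_KL(P||Q) = -0.28329 + 0.78282 - 0.00864 + 0.05619 - 0.05727 = 0.48981 ≈ 0.4898 bits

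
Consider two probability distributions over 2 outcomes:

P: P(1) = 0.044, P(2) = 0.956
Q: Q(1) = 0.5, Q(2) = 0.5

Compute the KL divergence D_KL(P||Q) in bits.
0.7397 bits

D_KL(P||Q) = Σ P(x) log₂(P(x)/Q(x))

Computing term by term:
  P(1)·log₂(P(1)/Q(1)) = 0.044·log₂(0.044/0.5) = -0.15428
  P(2)·log₂(P(2)/Q(2)) = 0.956·log₂(0.956/0.5) = 0.89394

D_KL(P||Q) = -0.15428 + 0.89394 = 0.73966 ≈ 0.7397 bits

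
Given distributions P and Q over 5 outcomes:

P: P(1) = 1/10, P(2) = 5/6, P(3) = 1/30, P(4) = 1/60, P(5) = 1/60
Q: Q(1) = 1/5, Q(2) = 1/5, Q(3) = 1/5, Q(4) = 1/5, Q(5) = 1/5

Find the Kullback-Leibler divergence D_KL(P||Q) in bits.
1.4101 bits

D_KL(P||Q) = Σ P(x) log₂(P(x)/Q(x))

Computing term by term:
  P(1)·log₂(P(1)/Q(1)) = (1/10)·log₂((1/10)/(1/5)) = -0.10000
  P(2)·log₂(P(2)/Q(2)) = (5/6)·log₂((5/6)/(1/5)) = 1.71574
  P(3)·log₂(P(3)/Q(3)) = (1/30)·log₂((1/30)/(1/5)) = -0.08617
  P(4)·log₂(P(4)/Q(4)) = (1/60)·log₂((1/60)/(1/5)) = -0.05975
  P(5)·log₂(P(5)/Q(5)) = (1/60)·log₂((1/60)/(1/5)) = -0.05975

D_KL(P||Q) = -0.10000 + 1.71574 - 0.08617 - 0.05975 - 0.05975 = 1.41007 ≈ 1.4101 bits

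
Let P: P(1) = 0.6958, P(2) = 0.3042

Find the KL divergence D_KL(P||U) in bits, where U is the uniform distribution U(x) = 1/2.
0.1136 bits

U(i) = 1/2 for all i

D_KL(P||U) = Σ P(x) log₂(P(x) / (1/2))
           = Σ P(x) log₂(P(x)) + log₂(2)
           = log₂(2) - H(P)

H(P) = -Σ P(x) log₂(P(x)):
  -P(1)·log₂(P(1)) = -(0.6958)·log₂(0.6958) = 0.36408
  -P(2)·log₂(P(2)) = -(0.3042)·log₂(0.3042) = 0.52228
H(P) = 0.36408 + 0.52228 = 0.88636 bits

log₂(2) = 1.00000 bits

D_KL(P||U) = 1.00000 - 0.88636 = 0.11364 ≈ 0.1136 bits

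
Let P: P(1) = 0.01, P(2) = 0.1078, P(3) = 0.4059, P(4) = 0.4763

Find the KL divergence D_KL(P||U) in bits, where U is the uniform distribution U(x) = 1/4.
0.5495 bits

U(i) = 1/4 for all i

D_KL(P||U) = Σ P(x) log₂(P(x) / (1/4))
           = Σ P(x) log₂(P(x)) + log₂(4)
           = log₂(4) - H(P)

H(P) = -Σ P(x) log₂(P(x)):
  -P(1)·log₂(P(1)) = -(0.01)·log₂(0.01) = 0.06644
  -P(2)·log₂(P(2)) = -(0.1078)·log₂(0.1078) = 0.34642
  -P(3)·log₂(P(3)) = -(0.4059)·log₂(0.4059) = 0.52800
  -P(4)·log₂(P(4)) = -(0.4763)·log₂(0.4763) = 0.50967
H(P) = 0.06644 + 0.34642 + 0.52800 + 0.50967 = 1.45053 bits

log₂(4) = 2.00000 bits

D_KL(P||U) = 2.00000 - 1.45053 = 0.54947 ≈ 0.5495 bits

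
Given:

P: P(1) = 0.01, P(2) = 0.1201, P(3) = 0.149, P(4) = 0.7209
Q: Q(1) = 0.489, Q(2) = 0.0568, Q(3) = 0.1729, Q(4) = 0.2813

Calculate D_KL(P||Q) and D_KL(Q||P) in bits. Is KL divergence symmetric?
D_KL(P||Q) = 1.0204 bits, D_KL(Q||P) = 2.3380 bits. No, KL divergence is not symmetric.

D_KL(P||Q) = Σ P(x) log₂(P(x)/Q(x))

Computing term by term:
  P(1)·log₂(P(1)/Q(1)) = 0.01·log₂(0.01/0.489) = -0.05612
  P(2)·log₂(P(2)/Q(2)) = 0.1201·log₂(0.1201/0.0568) = 0.12974
  P(3)·log₂(P(3)/Q(3)) = 0.149·log₂(0.149/0.1729) = -0.03198
  P(4)·log₂(P(4)/Q(4)) = 0.7209·log₂(0.7209/0.2813) = 0.97876

D_KL(P||Q) = -0.05612 + 0.12974 - 0.03198 + 0.97876 = 1.02040 ≈ 1.0204 bits

D_KL(Q||P) = Σ Q(x) log₂(Q(x)/P(x))

Computing term by term:
  Q(1)·log₂(Q(1)/P(1)) = 0.489·log₂(0.489/0.01) = 2.74415
  Q(2)·log₂(Q(2)/P(2)) = 0.0568·log₂(0.0568/0.1201) = -0.06136
  Q(3)·log₂(Q(3)/P(3)) = 0.1729·log₂(0.1729/0.149) = 0.03711
  Q(4)·log₂(Q(4)/P(4)) = 0.2813·log₂(0.2813/0.7209) = -0.38192

D_KL(Q||P) = 2.74415 - 0.06136 + 0.03711 - 0.38192 = 2.33798 ≈ 2.3380 bits

These are NOT equal (difference: 1.3176 bits). KL divergence is asymmetric: D_KL(P||Q) ≠ D_KL(Q||P) in general.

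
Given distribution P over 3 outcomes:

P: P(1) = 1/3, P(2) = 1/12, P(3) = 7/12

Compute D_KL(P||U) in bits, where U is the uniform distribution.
0.3043 bits

U(i) = 1/3 for all i

D_KL(P||U) = Σ P(x) log₂(P(x) / (1/3))
           = Σ P(x) log₂(P(x)) + log₂(3)
           = log₂(3) - H(P)

H(P) = -Σ P(x) log₂(P(x)):
  -P(1)·log₂(P(1)) = -(1/3)·log₂(1/3) = 0.52832
  -P(2)·log₂(P(2)) = -(1/12)·log₂(1/12) = 0.29875
  -P(3)·log₂(P(3)) = -(7/12)·log₂(7/12) = 0.45360
H(P) = 0.52832 + 0.29875 + 0.45360 = 1.28067 bits

log₂(3) = 1.58496 bits

D_KL(P||U) = 1.58496 - 1.28067 = 0.30429 ≈ 0.3043 bits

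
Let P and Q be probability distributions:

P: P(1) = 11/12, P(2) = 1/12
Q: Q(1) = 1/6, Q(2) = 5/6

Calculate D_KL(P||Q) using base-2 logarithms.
1.9777 bits

D_KL(P||Q) = Σ P(x) log₂(P(x)/Q(x))

Computing term by term:
  P(1)·log₂(P(1)/Q(1)) = (11/12)·log₂((11/12)/(1/6)) = 2.25448
  P(2)·log₂(P(2)/Q(2)) = (1/12)·log₂((1/12)/(5/6)) = -0.27683

D_KL(P||Q) = 2.25448 - 0.27683 = 1.97765 ≈ 1.9777 bits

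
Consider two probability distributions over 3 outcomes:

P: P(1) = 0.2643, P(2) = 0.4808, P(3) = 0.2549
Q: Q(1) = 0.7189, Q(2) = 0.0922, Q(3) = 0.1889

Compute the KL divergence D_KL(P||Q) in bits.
0.8742 bits

D_KL(P||Q) = Σ P(x) log₂(P(x)/Q(x))

Computing term by term:
  P(1)·log₂(P(1)/Q(1)) = 0.2643·log₂(0.2643/0.7189) = -0.38155
  P(2)·log₂(P(2)/Q(2)) = 0.4808·log₂(0.4808/0.0922) = 1.14555
  P(3)·log₂(P(3)/Q(3)) = 0.2549·log₂(0.2549/0.1889) = 0.11020

D_KL(P||Q) = -0.38155 + 1.14555 + 0.11020 = 0.87420 ≈ 0.8742 bits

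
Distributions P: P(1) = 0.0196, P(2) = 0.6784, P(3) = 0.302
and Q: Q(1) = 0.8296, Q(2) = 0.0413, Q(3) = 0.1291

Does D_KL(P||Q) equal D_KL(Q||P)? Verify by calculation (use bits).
D_KL(P||Q) = 3.0037 bits, D_KL(Q||P) = 4.1577 bits. No — D_KL(P||Q) ≠ D_KL(Q||P) for this pair.

D_KL(P||Q) = Σ P(x) log₂(P(x)/Q(x))

Computing term by term:
  P(1)·log₂(P(1)/Q(1)) = 0.0196·log₂(0.0196/0.8296) = -0.10591
  P(2)·log₂(P(2)/Q(2)) = 0.6784·log₂(0.6784/0.0413) = 2.73933
  P(3)·log₂(P(3)/Q(3)) = 0.302·log₂(0.302/0.1291) = 0.37027

D_KL(P||Q) = -0.10591 + 2.73933 + 0.37027 = 3.00369 ≈ 3.0037 bits

D_KL(Q||P) = Σ Q(x) log₂(Q(x)/P(x))

Computing term by term:
  Q(1)·log₂(Q(1)/P(1)) = 0.8296·log₂(0.8296/0.0196) = 4.48274
  Q(2)·log₂(Q(2)/P(2)) = 0.0413·log₂(0.0413/0.6784) = -0.16677
  Q(3)·log₂(Q(3)/P(3)) = 0.1291·log₂(0.1291/0.302) = -0.15828

D_KL(Q||P) = 4.48274 - 0.16677 - 0.15828 = 4.15769 ≈ 4.1577 bits

These are NOT equal (difference: 1.1540 bits). KL divergence is asymmetric: D_KL(P||Q) ≠ D_KL(Q||P) in general.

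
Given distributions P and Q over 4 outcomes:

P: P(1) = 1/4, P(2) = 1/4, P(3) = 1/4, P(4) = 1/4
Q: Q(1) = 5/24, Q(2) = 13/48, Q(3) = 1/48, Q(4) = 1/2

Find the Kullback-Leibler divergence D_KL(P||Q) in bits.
0.6831 bits

D_KL(P||Q) = Σ P(x) log₂(P(x)/Q(x))

Computing term by term:
  P(1)·log₂(P(1)/Q(1)) = (1/4)·log₂((1/4)/(5/24)) = 0.06576
  P(2)·log₂(P(2)/Q(2)) = (1/4)·log₂((1/4)/(13/48)) = -0.02887
  P(3)·log₂(P(3)/Q(3)) = (1/4)·log₂((1/4)/(1/48)) = 0.89624
  P(4)·log₂(P(4)/Q(4)) = (1/4)·log₂((1/4)/(1/2)) = -0.25000

D_KL(P||Q) = 0.06576 - 0.02887 + 0.89624 - 0.25000 = 0.68313 ≈ 0.6831 bits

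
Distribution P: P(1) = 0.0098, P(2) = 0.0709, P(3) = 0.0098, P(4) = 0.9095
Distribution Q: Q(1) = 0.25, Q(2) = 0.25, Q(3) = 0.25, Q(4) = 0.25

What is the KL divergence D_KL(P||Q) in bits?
1.4740 bits

D_KL(P||Q) = Σ P(x) log₂(P(x)/Q(x))

Computing term by term:
  P(1)·log₂(P(1)/Q(1)) = 0.0098·log₂(0.0098/0.25) = -0.04580
  P(2)·log₂(P(2)/Q(2)) = 0.0709·log₂(0.0709/0.25) = -0.12890
  P(3)·log₂(P(3)/Q(3)) = 0.0098·log₂(0.0098/0.25) = -0.04580
  P(4)·log₂(P(4)/Q(4)) = 0.9095·log₂(0.9095/0.25) = 1.69453

D_KL(P||Q) = -0.04580 - 0.12890 - 0.04580 + 1.69453 = 1.47403 ≈ 1.4740 bits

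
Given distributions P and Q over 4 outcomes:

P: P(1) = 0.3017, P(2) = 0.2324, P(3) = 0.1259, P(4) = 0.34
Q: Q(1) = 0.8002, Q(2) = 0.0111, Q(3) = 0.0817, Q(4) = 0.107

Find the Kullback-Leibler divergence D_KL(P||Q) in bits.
1.2408 bits

D_KL(P||Q) = Σ P(x) log₂(P(x)/Q(x))

Computing term by term:
  P(1)·log₂(P(1)/Q(1)) = 0.3017·log₂(0.3017/0.8002) = -0.42457
  P(2)·log₂(P(2)/Q(2)) = 0.2324·log₂(0.2324/0.0111) = 1.01977
  P(3)·log₂(P(3)/Q(3)) = 0.1259·log₂(0.1259/0.0817) = 0.07855
  P(4)·log₂(P(4)/Q(4)) = 0.34·log₂(0.34/0.107) = 0.56709

D_KL(P||Q) = -0.42457 + 1.01977 + 0.07855 + 0.56709 = 1.24084 ≈ 1.2408 bits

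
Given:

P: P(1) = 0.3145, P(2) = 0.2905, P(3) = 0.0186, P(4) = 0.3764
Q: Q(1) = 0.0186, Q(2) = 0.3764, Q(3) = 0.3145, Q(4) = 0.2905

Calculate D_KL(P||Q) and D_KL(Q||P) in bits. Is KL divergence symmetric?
D_KL(P||Q) = 1.2393 bits, D_KL(Q||P) = 1.2393 bits. The two values coincide for this particular pair, but no — KL divergence is not symmetric in general.

D_KL(P||Q) = Σ P(x) log₂(P(x)/Q(x))

Computing term by term:
  P(1)·log₂(P(1)/Q(1)) = 0.3145·log₂(0.3145/0.0186) = 1.28306
  P(2)·log₂(P(2)/Q(2)) = 0.2905·log₂(0.2905/0.3764) = -0.10857
  P(3)·log₂(P(3)/Q(3)) = 0.0186·log₂(0.0186/0.3145) = -0.07588
  P(4)·log₂(P(4)/Q(4)) = 0.3764·log₂(0.3764/0.2905) = 0.14067

D_KL(P||Q) = 1.28306 - 0.10857 - 0.07588 + 0.14067 = 1.23928 ≈ 1.2393 bits

D_KL(Q||P) = Σ Q(x) log₂(Q(x)/P(x))

Computing term by term:
  Q(1)·log₂(Q(1)/P(1)) = 0.0186·log₂(0.0186/0.3145) = -0.07588
  Q(2)·log₂(Q(2)/P(2)) = 0.3764·log₂(0.3764/0.2905) = 0.14067
  Q(3)·log₂(Q(3)/P(3)) = 0.3145·log₂(0.3145/0.0186) = 1.28306
  Q(4)·log₂(Q(4)/P(4)) = 0.2905·log₂(0.2905/0.3764) = -0.10857

D_KL(Q||P) = -0.07588 + 0.14067 + 1.28306 - 0.10857 = 1.23928 ≈ 1.2393 bits

These ARE equal here. Q is P with outcomes relabeled (Q(1) = P(3), Q(2) = P(4), Q(3) = P(1), Q(4) = P(2)) by a relabeling that is its own inverse, so the two sums contain exactly the same terms in a different order. This is a special case — KL divergence is not symmetric in general: D_KL(P||Q) ≠ D_KL(Q||P) for most P, Q.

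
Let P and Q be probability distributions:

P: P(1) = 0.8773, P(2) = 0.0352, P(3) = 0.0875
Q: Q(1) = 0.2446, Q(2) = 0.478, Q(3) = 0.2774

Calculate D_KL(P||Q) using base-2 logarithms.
1.3384 bits

D_KL(P||Q) = Σ P(x) log₂(P(x)/Q(x))

Computing term by term:
  P(1)·log₂(P(1)/Q(1)) = 0.8773·log₂(0.8773/0.2446) = 1.61655
  P(2)·log₂(P(2)/Q(2)) = 0.0352·log₂(0.0352/0.478) = -0.13247
  P(3)·log₂(P(3)/Q(3)) = 0.0875·log₂(0.0875/0.2774) = -0.14565

D_KL(P||Q) = 1.61655 - 0.13247 - 0.14565 = 1.33843 ≈ 1.3384 bits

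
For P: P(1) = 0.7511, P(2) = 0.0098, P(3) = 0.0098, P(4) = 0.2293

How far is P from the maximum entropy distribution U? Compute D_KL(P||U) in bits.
1.0719 bits

U(i) = 1/4 for all i

D_KL(P||U) = Σ P(x) log₂(P(x) / (1/4))
           = Σ P(x) log₂(P(x)) + log₂(4)
           = log₂(4) - H(P)

H(P) = -Σ P(x) log₂(P(x)):
  -P(1)·log₂(P(1)) = -(0.7511)·log₂(0.7511) = 0.31015
  -P(2)·log₂(P(2)) = -(0.0098)·log₂(0.0098) = 0.06540
  -P(3)·log₂(P(3)) = -(0.0098)·log₂(0.0098) = 0.06540
  -P(4)·log₂(P(4)) = -(0.2293)·log₂(0.2293) = 0.48719
H(P) = 0.31015 + 0.06540 + 0.06540 + 0.48719 = 0.92814 bits

log₂(4) = 2.00000 bits

D_KL(P||U) = 2.00000 - 0.92814 = 1.07186 ≈ 1.0719 bits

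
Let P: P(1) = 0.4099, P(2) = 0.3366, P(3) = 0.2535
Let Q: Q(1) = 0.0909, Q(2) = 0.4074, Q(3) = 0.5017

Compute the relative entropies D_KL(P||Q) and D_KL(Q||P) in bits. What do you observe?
D_KL(P||Q) = 0.5483 bits, D_KL(Q||P) = 0.4088 bits. The two directions give different values (D_KL(P||Q) exceeds D_KL(Q||P) by 0.1395 bits): KL divergence is asymmetric.

D_KL(P||Q) = Σ P(x) log₂(P(x)/Q(x))

Computing term by term:
  P(1)·log₂(P(1)/Q(1)) = 0.4099·log₂(0.4099/0.0909) = 0.89068
  P(2)·log₂(P(2)/Q(2)) = 0.3366·log₂(0.3366/0.4074) = -0.09270
  P(3)·log₂(P(3)/Q(3)) = 0.2535·log₂(0.2535/0.5017) = -0.24966

D_KL(P||Q) = 0.89068 - 0.09270 - 0.24966 = 0.54832 ≈ 0.5483 bits

D_KL(Q||P) = Σ Q(x) log₂(Q(x)/P(x))

Computing term by term:
  Q(1)·log₂(Q(1)/P(1)) = 0.0909·log₂(0.0909/0.4099) = -0.19752
  Q(2)·log₂(Q(2)/P(2)) = 0.4074·log₂(0.4074/0.3366) = 0.11220
  Q(3)·log₂(Q(3)/P(3)) = 0.5017·log₂(0.5017/0.2535) = 0.49409

D_KL(Q||P) = -0.19752 + 0.11220 + 0.49409 = 0.40877 ≈ 0.4088 bits

These are NOT equal (difference: 0.1395 bits). KL divergence is asymmetric: D_KL(P||Q) ≠ D_KL(Q||P) in general.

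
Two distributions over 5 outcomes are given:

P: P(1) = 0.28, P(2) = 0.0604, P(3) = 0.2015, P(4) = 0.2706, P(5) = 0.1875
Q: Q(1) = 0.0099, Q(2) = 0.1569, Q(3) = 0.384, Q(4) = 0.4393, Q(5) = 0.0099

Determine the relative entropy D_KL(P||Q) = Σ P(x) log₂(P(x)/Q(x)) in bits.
1.6859 bits

D_KL(P||Q) = Σ P(x) log₂(P(x)/Q(x))

Computing term by term:
  P(1)·log₂(P(1)/Q(1)) = 0.28·log₂(0.28/0.0099) = 1.35012
  P(2)·log₂(P(2)/Q(2)) = 0.0604·log₂(0.0604/0.1569) = -0.08318
  P(3)·log₂(P(3)/Q(3)) = 0.2015·log₂(0.2015/0.384) = -0.18746
  P(4)·log₂(P(4)/Q(4)) = 0.2706·log₂(0.2706/0.4393) = -0.18916
  P(5)·log₂(P(5)/Q(5)) = 0.1875·log₂(0.1875/0.0099) = 0.79562

D_KL(P||Q) = 1.35012 - 0.08318 - 0.18746 - 0.18916 + 0.79562 = 1.68594 ≈ 1.6859 bits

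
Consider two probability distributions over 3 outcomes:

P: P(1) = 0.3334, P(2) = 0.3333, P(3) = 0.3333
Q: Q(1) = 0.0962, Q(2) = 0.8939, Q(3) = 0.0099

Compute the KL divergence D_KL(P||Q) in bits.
1.8144 bits

D_KL(P||Q) = Σ P(x) log₂(P(x)/Q(x))

Computing term by term:
  P(1)·log₂(P(1)/Q(1)) = 0.3334·log₂(0.3334/0.0962) = 0.59783
  P(2)·log₂(P(2)/Q(2)) = 0.3333·log₂(0.3333/0.8939) = -0.47438
  P(3)·log₂(P(3)/Q(3)) = 0.3333·log₂(0.3333/0.0099) = 1.69091

D_KL(P||Q) = 0.59783 - 0.47438 + 1.69091 = 1.81436 ≈ 1.8144 bits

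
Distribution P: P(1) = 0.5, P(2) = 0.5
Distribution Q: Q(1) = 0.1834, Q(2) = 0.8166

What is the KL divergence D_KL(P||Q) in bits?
0.3696 bits

D_KL(P||Q) = Σ P(x) log₂(P(x)/Q(x))

Computing term by term:
  P(1)·log₂(P(1)/Q(1)) = 0.5·log₂(0.5/0.1834) = 0.72347
  P(2)·log₂(P(2)/Q(2)) = 0.5·log₂(0.5/0.8166) = -0.35385

D_KL(P||Q) = 0.72347 - 0.35385 = 0.36962 ≈ 0.3696 bits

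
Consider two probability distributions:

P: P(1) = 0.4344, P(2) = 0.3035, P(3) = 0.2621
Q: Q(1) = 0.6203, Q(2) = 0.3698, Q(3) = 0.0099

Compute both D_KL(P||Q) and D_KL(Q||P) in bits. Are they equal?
D_KL(P||Q) = 0.9291 bits, D_KL(Q||P) = 0.3774 bits. No, they are not equal.

D_KL(P||Q) = Σ P(x) log₂(P(x)/Q(x))

Computing term by term:
  P(1)·log₂(P(1)/Q(1)) = 0.4344·log₂(0.4344/0.6203) = -0.22326
  P(2)·log₂(P(2)/Q(2)) = 0.3035·log₂(0.3035/0.3698) = -0.08651
  P(3)·log₂(P(3)/Q(3)) = 0.2621·log₂(0.2621/0.0099) = 1.23883

D_KL(P||Q) = -0.22326 - 0.08651 + 1.23883 = 0.92906 ≈ 0.9291 bits

D_KL(Q||P) = Σ Q(x) log₂(Q(x)/P(x))

Computing term by term:
  Q(1)·log₂(Q(1)/P(1)) = 0.6203·log₂(0.6203/0.4344) = 0.31880
  Q(2)·log₂(Q(2)/P(2)) = 0.3698·log₂(0.3698/0.3035) = 0.10541
  Q(3)·log₂(Q(3)/P(3)) = 0.0099·log₂(0.0099/0.2621) = -0.04679

D_KL(Q||P) = 0.31880 + 0.10541 - 0.04679 = 0.37742 ≈ 0.3774 bits

These are NOT equal (difference: 0.5517 bits). KL divergence is asymmetric: D_KL(P||Q) ≠ D_KL(Q||P) in general.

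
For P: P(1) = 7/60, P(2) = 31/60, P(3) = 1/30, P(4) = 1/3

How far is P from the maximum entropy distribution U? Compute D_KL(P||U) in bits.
0.4543 bits

U(i) = 1/4 for all i

D_KL(P||U) = Σ P(x) log₂(P(x) / (1/4))
           = Σ P(x) log₂(P(x)) + log₂(4)
           = log₂(4) - H(P)

H(P) = -Σ P(x) log₂(P(x)):
  -P(1)·log₂(P(1)) = -(7/60)·log₂(7/60) = 0.36161
  -P(2)·log₂(P(2)) = -(31/60)·log₂(31/60) = 0.49223
  -P(3)·log₂(P(3)) = -(1/30)·log₂(1/30) = 0.16356
  -P(4)·log₂(P(4)) = -(1/3)·log₂(1/3) = 0.52832
H(P) = 0.36161 + 0.49223 + 0.16356 + 0.52832 = 1.54572 bits

log₂(4) = 2.00000 bits

D_KL(P||U) = 2.00000 - 1.54572 = 0.45428 ≈ 0.4543 bits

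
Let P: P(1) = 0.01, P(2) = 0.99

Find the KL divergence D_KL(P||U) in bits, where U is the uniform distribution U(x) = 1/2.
0.9192 bits

U(i) = 1/2 for all i

D_KL(P||U) = Σ P(x) log₂(P(x) / (1/2))
           = Σ P(x) log₂(P(x)) + log₂(2)
           = log₂(2) - H(P)

H(P) = -Σ P(x) log₂(P(x)):
  -P(1)·log₂(P(1)) = -(0.01)·log₂(0.01) = 0.06644
  -P(2)·log₂(P(2)) = -(0.99)·log₂(0.99) = 0.01435
H(P) = 0.06644 + 0.01435 = 0.08079 bits

log₂(2) = 1.00000 bits

D_KL(P||U) = 1.00000 - 0.08079 = 0.91921 ≈ 0.9192 bits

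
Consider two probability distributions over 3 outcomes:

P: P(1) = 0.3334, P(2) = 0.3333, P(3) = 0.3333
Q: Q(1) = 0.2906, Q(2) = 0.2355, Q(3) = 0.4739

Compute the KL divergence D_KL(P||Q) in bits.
0.0639 bits

D_KL(P||Q) = Σ P(x) log₂(P(x)/Q(x))

Computing term by term:
  P(1)·log₂(P(1)/Q(1)) = 0.3334·log₂(0.3334/0.2906) = 0.06609
  P(2)·log₂(P(2)/Q(2)) = 0.3333·log₂(0.3333/0.2355) = 0.16701
  P(3)·log₂(P(3)/Q(3)) = 0.3333·log₂(0.3333/0.4739) = -0.16924

D_KL(P||Q) = 0.06609 + 0.16701 - 0.16924 = 0.06386 ≈ 0.0639 bits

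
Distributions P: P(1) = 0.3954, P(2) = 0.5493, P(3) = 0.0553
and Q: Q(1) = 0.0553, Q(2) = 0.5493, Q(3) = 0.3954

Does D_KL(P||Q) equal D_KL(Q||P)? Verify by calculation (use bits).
D_KL(P||Q) = 0.9652 bits, D_KL(Q||P) = 0.9652 bits. Yes — for this pair D_KL(P||Q) = D_KL(Q||P).

D_KL(P||Q) = Σ P(x) log₂(P(x)/Q(x))

Computing term by term:
  P(1)·log₂(P(1)/Q(1)) = 0.3954·log₂(0.3954/0.0553) = 1.12213
  P(2)·log₂(P(2)/Q(2)) = 0.5493·log₂(0.5493/0.5493) = 0.00000
  P(3)·log₂(P(3)/Q(3)) = 0.0553·log₂(0.0553/0.3954) = -0.15694

D_KL(P||Q) = 1.12213 + 0.00000 - 0.15694 = 0.96519 ≈ 0.9652 bits

D_KL(Q||P) = Σ Q(x) log₂(Q(x)/P(x))

Computing term by term:
  Q(1)·log₂(Q(1)/P(1)) = 0.0553·log₂(0.0553/0.3954) = -0.15694
  Q(2)·log₂(Q(2)/P(2)) = 0.5493·log₂(0.5493/0.5493) = 0.00000
  Q(3)·log₂(Q(3)/P(3)) = 0.3954·log₂(0.3954/0.0553) = 1.12213

D_KL(Q||P) = -0.15694 + 0.00000 + 1.12213 = 0.96519 ≈ 0.9652 bits

These ARE equal here. Q is P with outcomes relabeled (Q(1) = P(3), Q(3) = P(1)) by a relabeling that is its own inverse, so the two sums contain exactly the same terms in a different order. This is a special case — KL divergence is not symmetric in general: D_KL(P||Q) ≠ D_KL(Q||P) for most P, Q.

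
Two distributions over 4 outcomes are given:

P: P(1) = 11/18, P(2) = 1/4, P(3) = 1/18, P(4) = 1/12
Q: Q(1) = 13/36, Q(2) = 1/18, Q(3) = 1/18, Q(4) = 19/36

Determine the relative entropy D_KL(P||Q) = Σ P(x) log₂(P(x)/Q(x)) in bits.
0.7844 bits

D_KL(P||Q) = Σ P(x) log₂(P(x)/Q(x))

Computing term by term:
  P(1)·log₂(P(1)/Q(1)) = (11/18)·log₂((11/18)/(13/36)) = 0.46383
  P(2)·log₂(P(2)/Q(2)) = (1/4)·log₂((1/4)/(1/18)) = 0.54248
  P(3)·log₂(P(3)/Q(3)) = (1/18)·log₂((1/18)/(1/18)) = 0.00000
  P(4)·log₂(P(4)/Q(4)) = (1/12)·log₂((1/12)/(19/36)) = -0.22191

D_KL(P||Q) = 0.46383 + 0.54248 + 0.00000 - 0.22191 = 0.78440 ≈ 0.7844 bits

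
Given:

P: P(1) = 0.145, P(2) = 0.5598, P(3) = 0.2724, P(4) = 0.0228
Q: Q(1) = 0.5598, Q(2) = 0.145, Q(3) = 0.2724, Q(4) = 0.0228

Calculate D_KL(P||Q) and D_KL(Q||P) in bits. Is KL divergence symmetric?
D_KL(P||Q) = 0.8084 bits, D_KL(Q||P) = 0.8084 bits. The two values coincide for this particular pair, but no — KL divergence is not symmetric in general.

D_KL(P||Q) = Σ P(x) log₂(P(x)/Q(x))

Computing term by term:
  P(1)·log₂(P(1)/Q(1)) = 0.145·log₂(0.145/0.5598) = -0.28258
  P(2)·log₂(P(2)/Q(2)) = 0.5598·log₂(0.5598/0.145) = 1.09097
  P(3)·log₂(P(3)/Q(3)) = 0.2724·log₂(0.2724/0.2724) = 0.00000
  P(4)·log₂(P(4)/Q(4)) = 0.0228·log₂(0.0228/0.0228) = 0.00000

D_KL(P||Q) = -0.28258 + 1.09097 + 0.00000 + 0.00000 = 0.80839 ≈ 0.8084 bits

D_KL(Q||P) = Σ Q(x) log₂(Q(x)/P(x))

Computing term by term:
  Q(1)·log₂(Q(1)/P(1)) = 0.5598·log₂(0.5598/0.145) = 1.09097
  Q(2)·log₂(Q(2)/P(2)) = 0.145·log₂(0.145/0.5598) = -0.28258
  Q(3)·log₂(Q(3)/P(3)) = 0.2724·log₂(0.2724/0.2724) = 0.00000
  Q(4)·log₂(Q(4)/P(4)) = 0.0228·log₂(0.0228/0.0228) = 0.00000

D_KL(Q||P) = 1.09097 - 0.28258 + 0.00000 + 0.00000 = 0.80839 ≈ 0.8084 bits

These ARE equal here. Q is P with outcomes relabeled (Q(1) = P(2), Q(2) = P(1)) by a relabeling that is its own inverse, so the two sums contain exactly the same terms in a different order. This is a special case — KL divergence is not symmetric in general: D_KL(P||Q) ≠ D_KL(Q||P) for most P, Q.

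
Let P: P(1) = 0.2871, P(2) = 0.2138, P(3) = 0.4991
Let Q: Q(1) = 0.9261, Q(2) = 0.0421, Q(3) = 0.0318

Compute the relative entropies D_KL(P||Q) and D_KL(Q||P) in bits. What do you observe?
D_KL(P||Q) = 1.9987 bits, D_KL(Q||P) = 1.3397 bits. The two directions give different values (D_KL(P||Q) exceeds D_KL(Q||P) by 0.6590 bits): KL divergence is asymmetric.

D_KL(P||Q) = Σ P(x) log₂(P(x)/Q(x))

Computing term by term:
  P(1)·log₂(P(1)/Q(1)) = 0.2871·log₂(0.2871/0.9261) = -0.48509
  P(2)·log₂(P(2)/Q(2)) = 0.2138·log₂(0.2138/0.0421) = 0.50123
  P(3)·log₂(P(3)/Q(3)) = 0.4991·log₂(0.4991/0.0318) = 1.98254

D_KL(P||Q) = -0.48509 + 0.50123 + 1.98254 = 1.99868 ≈ 1.9987 bits

D_KL(Q||P) = Σ Q(x) log₂(Q(x)/P(x))

Computing term by term:
  Q(1)·log₂(Q(1)/P(1)) = 0.9261·log₂(0.9261/0.2871) = 1.56475
  Q(2)·log₂(Q(2)/P(2)) = 0.0421·log₂(0.0421/0.2138) = -0.09870
  Q(3)·log₂(Q(3)/P(3)) = 0.0318·log₂(0.0318/0.4991) = -0.12632

D_KL(Q||P) = 1.56475 - 0.09870 - 0.12632 = 1.33973 ≈ 1.3397 bits

These are NOT equal (difference: 0.6590 bits). KL divergence is asymmetric: D_KL(P||Q) ≠ D_KL(Q||P) in general.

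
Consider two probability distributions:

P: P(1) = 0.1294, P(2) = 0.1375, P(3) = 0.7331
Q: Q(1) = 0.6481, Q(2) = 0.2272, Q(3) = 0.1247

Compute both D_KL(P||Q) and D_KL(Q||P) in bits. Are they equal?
D_KL(P||Q) = 1.4731 bits, D_KL(Q||P) = 1.3524 bits. No, they are not equal.

D_KL(P||Q) = Σ P(x) log₂(P(x)/Q(x))

Computing term by term:
  P(1)·log₂(P(1)/Q(1)) = 0.1294·log₂(0.1294/0.6481) = -0.30077
  P(2)·log₂(P(2)/Q(2)) = 0.1375·log₂(0.1375/0.2272) = -0.09962
  P(3)·log₂(P(3)/Q(3)) = 0.7331·log₂(0.7331/0.1247) = 1.87347

D_KL(P||Q) = -0.30077 - 0.09962 + 1.87347 = 1.47308 ≈ 1.4731 bits

D_KL(Q||P) = Σ Q(x) log₂(Q(x)/P(x))

Computing term by term:
  Q(1)·log₂(Q(1)/P(1)) = 0.6481·log₂(0.6481/0.1294) = 1.50643
  Q(2)·log₂(Q(2)/P(2)) = 0.2272·log₂(0.2272/0.1375) = 0.16461
  Q(3)·log₂(Q(3)/P(3)) = 0.1247·log₂(0.1247/0.7331) = -0.31868

D_KL(Q||P) = 1.50643 + 0.16461 - 0.31868 = 1.35236 ≈ 1.3524 bits

These are NOT equal (difference: 0.1207 bits). KL divergence is asymmetric: D_KL(P||Q) ≠ D_KL(Q||P) in general.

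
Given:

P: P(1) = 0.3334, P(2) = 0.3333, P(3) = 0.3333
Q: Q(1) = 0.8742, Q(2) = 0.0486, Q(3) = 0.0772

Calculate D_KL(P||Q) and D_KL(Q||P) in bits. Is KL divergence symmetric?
D_KL(P||Q) = 1.1655 bits, D_KL(Q||P) = 0.9179 bits. No, KL divergence is not symmetric.

D_KL(P||Q) = Σ P(x) log₂(P(x)/Q(x))

Computing term by term:
  P(1)·log₂(P(1)/Q(1)) = 0.3334·log₂(0.3334/0.8742) = -0.46366
  P(2)·log₂(P(2)/Q(2)) = 0.3333·log₂(0.3333/0.0486) = 0.92584
  P(3)·log₂(P(3)/Q(3)) = 0.3333·log₂(0.3333/0.0772) = 0.70331

D_KL(P||Q) = -0.46366 + 0.92584 + 0.70331 = 1.16549 ≈ 1.1655 bits

D_KL(Q||P) = Σ Q(x) log₂(Q(x)/P(x))

Computing term by term:
  Q(1)·log₂(Q(1)/P(1)) = 0.8742·log₂(0.8742/0.3334) = 1.21576
  Q(2)·log₂(Q(2)/P(2)) = 0.0486·log₂(0.0486/0.3333) = -0.13500
  Q(3)·log₂(Q(3)/P(3)) = 0.0772·log₂(0.0772/0.3333) = -0.16290

D_KL(Q||P) = 1.21576 - 0.13500 - 0.16290 = 0.91786 ≈ 0.9179 bits

These are NOT equal (difference: 0.2476 bits). KL divergence is asymmetric: D_KL(P||Q) ≠ D_KL(Q||P) in general.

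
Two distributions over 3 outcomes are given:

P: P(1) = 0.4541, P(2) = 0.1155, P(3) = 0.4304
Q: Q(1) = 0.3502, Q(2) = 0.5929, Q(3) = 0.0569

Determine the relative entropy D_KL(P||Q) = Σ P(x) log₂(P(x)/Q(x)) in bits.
1.1541 bits

D_KL(P||Q) = Σ P(x) log₂(P(x)/Q(x))

Computing term by term:
  P(1)·log₂(P(1)/Q(1)) = 0.4541·log₂(0.4541/0.3502) = 0.17021
  P(2)·log₂(P(2)/Q(2)) = 0.1155·log₂(0.1155/0.5929) = -0.27257
  P(3)·log₂(P(3)/Q(3)) = 0.4304·log₂(0.4304/0.0569) = 1.25641

D_KL(P||Q) = 0.17021 - 0.27257 + 1.25641 = 1.15405 ≈ 1.1541 bits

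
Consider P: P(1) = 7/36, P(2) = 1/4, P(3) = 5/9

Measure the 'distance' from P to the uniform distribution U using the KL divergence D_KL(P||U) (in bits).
0.1545 bits

U(i) = 1/3 for all i

D_KL(P||U) = Σ P(x) log₂(P(x) / (1/3))
           = Σ P(x) log₂(P(x)) + log₂(3)
           = log₂(3) - H(P)

H(P) = -Σ P(x) log₂(P(x)):
  -P(1)·log₂(P(1)) = -(7/36)·log₂(7/36) = 0.45939
  -P(2)·log₂(P(2)) = -(1/4)·log₂(1/4) = 0.50000
  -P(3)·log₂(P(3)) = -(5/9)·log₂(5/9) = 0.47111
H(P) = 0.45939 + 0.50000 + 0.47111 = 1.43050 bits

log₂(3) = 1.58496 bits

D_KL(P||U) = 1.58496 - 1.43050 = 0.15446 ≈ 0.1545 bits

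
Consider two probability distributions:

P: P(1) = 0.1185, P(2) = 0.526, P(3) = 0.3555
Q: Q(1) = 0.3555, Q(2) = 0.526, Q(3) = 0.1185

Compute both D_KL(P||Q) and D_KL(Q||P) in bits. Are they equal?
D_KL(P||Q) = 0.3756 bits, D_KL(Q||P) = 0.3756 bits. Yes, in this case they are equal (although KL divergence is not symmetric in general).

D_KL(P||Q) = Σ P(x) log₂(P(x)/Q(x))

Computing term by term:
  P(1)·log₂(P(1)/Q(1)) = 0.1185·log₂(0.1185/0.3555) = -0.18782
  P(2)·log₂(P(2)/Q(2)) = 0.526·log₂(0.526/0.526) = 0.00000
  P(3)·log₂(P(3)/Q(3)) = 0.3555·log₂(0.3555/0.1185) = 0.56345

D_KL(P||Q) = -0.18782 + 0.00000 + 0.56345 = 0.37563 ≈ 0.3756 bits

D_KL(Q||P) = Σ Q(x) log₂(Q(x)/P(x))

Computing term by term:
  Q(1)·log₂(Q(1)/P(1)) = 0.3555·log₂(0.3555/0.1185) = 0.56345
  Q(2)·log₂(Q(2)/P(2)) = 0.526·log₂(0.526/0.526) = 0.00000
  Q(3)·log₂(Q(3)/P(3)) = 0.1185·log₂(0.1185/0.3555) = -0.18782

D_KL(Q||P) = 0.56345 + 0.00000 - 0.18782 = 0.37563 ≈ 0.3756 bits

These ARE equal here. Q is P with outcomes relabeled (Q(1) = P(3), Q(3) = P(1)) by a relabeling that is its own inverse, so the two sums contain exactly the same terms in a different order. This is a special case — KL divergence is not symmetric in general: D_KL(P||Q) ≠ D_KL(Q||P) for most P, Q.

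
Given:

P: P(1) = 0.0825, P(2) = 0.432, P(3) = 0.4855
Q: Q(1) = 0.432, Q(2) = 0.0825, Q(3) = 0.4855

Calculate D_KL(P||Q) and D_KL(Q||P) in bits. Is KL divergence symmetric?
D_KL(P||Q) = 0.8348 bits, D_KL(Q||P) = 0.8348 bits. The two values coincide for this particular pair, but no — KL divergence is not symmetric in general.

D_KL(P||Q) = Σ P(x) log₂(P(x)/Q(x))

Computing term by term:
  P(1)·log₂(P(1)/Q(1)) = 0.0825·log₂(0.0825/0.432) = -0.19706
  P(2)·log₂(P(2)/Q(2)) = 0.432·log₂(0.432/0.0825) = 1.03186
  P(3)·log₂(P(3)/Q(3)) = 0.4855·log₂(0.4855/0.4855) = 0.00000

D_KL(P||Q) = -0.19706 + 1.03186 + 0.00000 = 0.83480 ≈ 0.8348 bits

D_KL(Q||P) = Σ Q(x) log₂(Q(x)/P(x))

Computing term by term:
  Q(1)·log₂(Q(1)/P(1)) = 0.432·log₂(0.432/0.0825) = 1.03186
  Q(2)·log₂(Q(2)/P(2)) = 0.0825·log₂(0.0825/0.432) = -0.19706
  Q(3)·log₂(Q(3)/P(3)) = 0.4855·log₂(0.4855/0.4855) = 0.00000

D_KL(Q||P) = 1.03186 - 0.19706 + 0.00000 = 0.83480 ≈ 0.8348 bits

These ARE equal here. Q is P with outcomes relabeled (Q(1) = P(2), Q(2) = P(1)) by a relabeling that is its own inverse, so the two sums contain exactly the same terms in a different order. This is a special case — KL divergence is not symmetric in general: D_KL(P||Q) ≠ D_KL(Q||P) for most P, Q.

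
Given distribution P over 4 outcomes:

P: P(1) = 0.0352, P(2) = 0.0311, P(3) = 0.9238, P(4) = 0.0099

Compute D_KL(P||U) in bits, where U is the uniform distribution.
1.5028 bits

U(i) = 1/4 for all i

D_KL(P||U) = Σ P(x) log₂(P(x) / (1/4))
           = Σ P(x) log₂(P(x)) + log₂(4)
           = log₂(4) - H(P)

H(P) = -Σ P(x) log₂(P(x)):
  -P(1)·log₂(P(1)) = -(0.0352)·log₂(0.0352) = 0.16996
  -P(2)·log₂(P(2)) = -(0.0311)·log₂(0.0311) = 0.15572
  -P(3)·log₂(P(3)) = -(0.9238)·log₂(0.9238) = 0.10563
  -P(4)·log₂(P(4)) = -(0.0099)·log₂(0.0099) = 0.06592
H(P) = 0.16996 + 0.15572 + 0.10563 + 0.06592 = 0.49723 bits

log₂(4) = 2.00000 bits

D_KL(P||U) = 2.00000 - 0.49723 = 1.50277 ≈ 1.5028 bits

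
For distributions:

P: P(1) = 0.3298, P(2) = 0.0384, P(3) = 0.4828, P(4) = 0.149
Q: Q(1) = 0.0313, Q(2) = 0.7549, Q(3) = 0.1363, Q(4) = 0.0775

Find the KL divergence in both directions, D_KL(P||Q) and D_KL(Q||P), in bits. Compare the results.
D_KL(P||Q) = 1.9769 bits, D_KL(Q||P) = 2.8158 bits. D_KL(Q||P) is larger than D_KL(P||Q) by 0.8389 bits; the two directions differ.

D_KL(P||Q) = Σ P(x) log₂(P(x)/Q(x))

Computing term by term:
  P(1)·log₂(P(1)/Q(1)) = 0.3298·log₂(0.3298/0.0313) = 1.12045
  P(2)·log₂(P(2)/Q(2)) = 0.0384·log₂(0.0384/0.7549) = -0.16501
  P(3)·log₂(P(3)/Q(3)) = 0.4828·log₂(0.4828/0.1363) = 0.88094
  P(4)·log₂(P(4)/Q(4)) = 0.149·log₂(0.149/0.0775) = 0.14051

D_KL(P||Q) = 1.12045 - 0.16501 + 0.88094 + 0.14051 = 1.97689 ≈ 1.9769 bits

D_KL(Q||P) = Σ Q(x) log₂(Q(x)/P(x))

Computing term by term:
  Q(1)·log₂(Q(1)/P(1)) = 0.0313·log₂(0.0313/0.3298) = -0.10634
  Q(2)·log₂(Q(2)/P(2)) = 0.7549·log₂(0.7549/0.0384) = 3.24389
  Q(3)·log₂(Q(3)/P(3)) = 0.1363·log₂(0.1363/0.4828) = -0.24870
  Q(4)·log₂(Q(4)/P(4)) = 0.0775·log₂(0.0775/0.149) = -0.07309

D_KL(Q||P) = -0.10634 + 3.24389 - 0.24870 - 0.07309 = 2.81576 ≈ 2.8158 bits

These are NOT equal (difference: 0.8389 bits). KL divergence is asymmetric: D_KL(P||Q) ≠ D_KL(Q||P) in general.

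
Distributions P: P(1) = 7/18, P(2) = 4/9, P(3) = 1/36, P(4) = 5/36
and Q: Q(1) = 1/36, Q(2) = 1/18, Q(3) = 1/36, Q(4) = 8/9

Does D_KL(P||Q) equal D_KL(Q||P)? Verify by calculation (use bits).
D_KL(P||Q) = 2.4420 bits, D_KL(Q||P) = 2.1081 bits. No — D_KL(P||Q) ≠ D_KL(Q||P) for this pair.

D_KL(P||Q) = Σ P(x) log₂(P(x)/Q(x))

Computing term by term:
  P(1)·log₂(P(1)/Q(1)) = (7/18)·log₂((7/18)/(1/36)) = 1.48064
  P(2)·log₂(P(2)/Q(2)) = (4/9)·log₂((4/9)/(1/18)) = 1.33333
  P(3)·log₂(P(3)/Q(3)) = (1/36)·log₂((1/36)/(1/36)) = 0.00000
  P(4)·log₂(P(4)/Q(4)) = (5/36)·log₂((5/36)/(8/9)) = -0.37195

D_KL(P||Q) = 1.48064 + 1.33333 + 0.00000 - 0.37195 = 2.44202 ≈ 2.4420 bits

D_KL(Q||P) = Σ Q(x) log₂(Q(x)/P(x))

Computing term by term:
  Q(1)·log₂(Q(1)/P(1)) = (1/36)·log₂((1/36)/(7/18)) = -0.10576
  Q(2)·log₂(Q(2)/P(2)) = (1/18)·log₂((1/18)/(4/9)) = -0.16667
  Q(3)·log₂(Q(3)/P(3)) = (1/36)·log₂((1/36)/(1/36)) = 0.00000
  Q(4)·log₂(Q(4)/P(4)) = (8/9)·log₂((8/9)/(5/36)) = 2.38051

D_KL(Q||P) = -0.10576 - 0.16667 + 0.00000 + 2.38051 = 2.10808 ≈ 2.1081 bits

These are NOT equal (difference: 0.3339 bits). KL divergence is asymmetric: D_KL(P||Q) ≠ D_KL(Q||P) in general.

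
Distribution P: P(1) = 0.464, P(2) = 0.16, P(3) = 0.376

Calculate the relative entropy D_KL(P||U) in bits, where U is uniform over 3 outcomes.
0.1173 bits

U(i) = 1/3 for all i

D_KL(P||U) = Σ P(x) log₂(P(x) / (1/3))
           = Σ P(x) log₂(P(x)) + log₂(3)
           = log₂(3) - H(P)

H(P) = -Σ P(x) log₂(P(x)):
  -P(1)·log₂(P(1)) = -(0.464)·log₂(0.464) = 0.51402
  -P(2)·log₂(P(2)) = -(0.16)·log₂(0.16) = 0.42302
  -P(3)·log₂(P(3)) = -(0.376)·log₂(0.376) = 0.53061
H(P) = 0.51402 + 0.42302 + 0.53061 = 1.46765 bits

log₂(3) = 1.58496 bits

D_KL(P||U) = 1.58496 - 1.46765 = 0.11731 ≈ 0.1173 bits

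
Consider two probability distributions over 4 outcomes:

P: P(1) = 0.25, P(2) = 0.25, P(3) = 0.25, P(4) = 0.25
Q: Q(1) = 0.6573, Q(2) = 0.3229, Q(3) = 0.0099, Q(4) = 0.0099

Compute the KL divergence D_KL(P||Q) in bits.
1.8882 bits

D_KL(P||Q) = Σ P(x) log₂(P(x)/Q(x))

Computing term by term:
  P(1)·log₂(P(1)/Q(1)) = 0.25·log₂(0.25/0.6573) = -0.34866
  P(2)·log₂(P(2)/Q(2)) = 0.25·log₂(0.25/0.3229) = -0.09229
  P(3)·log₂(P(3)/Q(3)) = 0.25·log₂(0.25/0.0099) = 1.16459
  P(4)·log₂(P(4)/Q(4)) = 0.25·log₂(0.25/0.0099) = 1.16459

D_KL(P||Q) = -0.34866 - 0.09229 + 1.16459 + 1.16459 = 1.88823 ≈ 1.8882 bits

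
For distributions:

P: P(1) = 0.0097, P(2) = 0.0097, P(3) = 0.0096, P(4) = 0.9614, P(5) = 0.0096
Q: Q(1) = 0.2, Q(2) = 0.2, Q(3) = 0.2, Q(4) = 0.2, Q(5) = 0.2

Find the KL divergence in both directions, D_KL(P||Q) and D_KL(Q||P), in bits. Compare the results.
D_KL(P||Q) = 2.0089 bits, D_KL(Q||P) = 3.0456 bits. D_KL(Q||P) is larger than D_KL(P||Q) by 1.0367 bits; the two directions differ.

D_KL(P||Q) = Σ P(x) log₂(P(x)/Q(x))

Computing term by term:
  P(1)·log₂(P(1)/Q(1)) = 0.0097·log₂(0.0097/0.2) = -0.04235
  P(2)·log₂(P(2)/Q(2)) = 0.0097·log₂(0.0097/0.2) = -0.04235
  P(3)·log₂(P(3)/Q(3)) = 0.0096·log₂(0.0096/0.2) = -0.04206
  P(4)·log₂(P(4)/Q(4)) = 0.9614·log₂(0.9614/0.2) = 2.17770
  P(5)·log₂(P(5)/Q(5)) = 0.0096·log₂(0.0096/0.2) = -0.04206

D_KL(P||Q) = -0.04235 - 0.04235 - 0.04206 + 2.17770 - 0.04206 = 2.00888 ≈ 2.0089 bits

D_KL(Q||P) = Σ Q(x) log₂(Q(x)/P(x))

Computing term by term:
  Q(1)·log₂(Q(1)/P(1)) = 0.2·log₂(0.2/0.0097) = 0.87317
  Q(2)·log₂(Q(2)/P(2)) = 0.2·log₂(0.2/0.0097) = 0.87317
  Q(3)·log₂(Q(3)/P(3)) = 0.2·log₂(0.2/0.0096) = 0.87616
  Q(4)·log₂(Q(4)/P(4)) = 0.2·log₂(0.2/0.9614) = -0.45303
  Q(5)·log₂(Q(5)/P(5)) = 0.2·log₂(0.2/0.0096) = 0.87616

D_KL(Q||P) = 0.87317 + 0.87317 + 0.87616 - 0.45303 + 0.87616 = 3.04563 ≈ 3.0456 bits

These are NOT equal (difference: 1.0367 bits). KL divergence is asymmetric: D_KL(P||Q) ≠ D_KL(Q||P) in general.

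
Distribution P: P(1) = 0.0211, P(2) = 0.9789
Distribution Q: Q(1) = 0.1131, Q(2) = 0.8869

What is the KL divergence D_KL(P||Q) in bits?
0.0883 bits

D_KL(P||Q) = Σ P(x) log₂(P(x)/Q(x))

Computing term by term:
  P(1)·log₂(P(1)/Q(1)) = 0.0211·log₂(0.0211/0.1131) = -0.05111
  P(2)·log₂(P(2)/Q(2)) = 0.9789·log₂(0.9789/0.8869) = 0.13939

D_KL(P||Q) = -0.05111 + 0.13939 = 0.08828 ≈ 0.0883 bits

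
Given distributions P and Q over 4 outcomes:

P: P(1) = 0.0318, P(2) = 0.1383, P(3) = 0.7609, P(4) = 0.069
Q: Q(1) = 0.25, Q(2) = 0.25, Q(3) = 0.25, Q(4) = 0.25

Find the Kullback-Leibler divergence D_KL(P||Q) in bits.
0.8810 bits

D_KL(P||Q) = Σ P(x) log₂(P(x)/Q(x))

Computing term by term:
  P(1)·log₂(P(1)/Q(1)) = 0.0318·log₂(0.0318/0.25) = -0.09460
  P(2)·log₂(P(2)/Q(2)) = 0.1383·log₂(0.1383/0.25) = -0.11813
  P(3)·log₂(P(3)/Q(3)) = 0.7609·log₂(0.7609/0.25) = 1.22184
  P(4)·log₂(P(4)/Q(4)) = 0.069·log₂(0.069/0.25) = -0.12815

D_KL(P||Q) = -0.09460 - 0.11813 + 1.22184 - 0.12815 = 0.88096 ≈ 0.8810 bits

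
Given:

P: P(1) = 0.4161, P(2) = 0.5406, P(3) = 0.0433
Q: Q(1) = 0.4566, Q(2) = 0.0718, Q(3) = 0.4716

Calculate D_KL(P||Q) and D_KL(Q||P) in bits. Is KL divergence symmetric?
D_KL(P||Q) = 1.3696 bits, D_KL(Q||P) = 1.4768 bits. No, KL divergence is not symmetric.

D_KL(P||Q) = Σ P(x) log₂(P(x)/Q(x))

Computing term by term:
  P(1)·log₂(P(1)/Q(1)) = 0.4161·log₂(0.4161/0.4566) = -0.05576
  P(2)·log₂(P(2)/Q(2)) = 0.5406·log₂(0.5406/0.0718) = 1.57450
  P(3)·log₂(P(3)/Q(3)) = 0.0433·log₂(0.0433/0.4716) = -0.14917

D_KL(P||Q) = -0.05576 + 1.57450 - 0.14917 = 1.36957 ≈ 1.3696 bits

D_KL(Q||P) = Σ Q(x) log₂(Q(x)/P(x))

Computing term by term:
  Q(1)·log₂(Q(1)/P(1)) = 0.4566·log₂(0.4566/0.4161) = 0.06118
  Q(2)·log₂(Q(2)/P(2)) = 0.0718·log₂(0.0718/0.5406) = -0.20912
  Q(3)·log₂(Q(3)/P(3)) = 0.4716·log₂(0.4716/0.0433) = 1.62472

D_KL(Q||P) = 0.06118 - 0.20912 + 1.62472 = 1.47678 ≈ 1.4768 bits

These are NOT equal (difference: 0.1072 bits). KL divergence is asymmetric: D_KL(P||Q) ≠ D_KL(Q||P) in general.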